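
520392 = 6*86732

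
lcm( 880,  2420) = 9680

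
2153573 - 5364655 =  - 3211082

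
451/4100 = 11/100 = 0.11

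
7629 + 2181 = 9810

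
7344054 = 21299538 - 13955484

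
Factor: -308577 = -3^1*102859^1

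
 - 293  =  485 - 778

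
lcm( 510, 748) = 11220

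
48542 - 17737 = 30805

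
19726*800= 15780800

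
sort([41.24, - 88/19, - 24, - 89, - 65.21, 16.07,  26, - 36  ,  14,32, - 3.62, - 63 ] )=[ - 89, - 65.21,-63, - 36, -24 , - 88/19, - 3.62 , 14,16.07,26, 32,41.24] 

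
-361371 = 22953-384324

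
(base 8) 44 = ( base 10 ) 36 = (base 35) 11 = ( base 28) 18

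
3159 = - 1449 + 4608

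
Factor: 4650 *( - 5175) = -2^1*3^3*5^4*23^1*31^1  =  - 24063750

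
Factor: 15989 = 59^1*271^1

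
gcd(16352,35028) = 28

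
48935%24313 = 309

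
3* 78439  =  235317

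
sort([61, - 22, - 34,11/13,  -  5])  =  [-34 , - 22, - 5,11/13,61 ] 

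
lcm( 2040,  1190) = 14280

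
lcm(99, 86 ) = 8514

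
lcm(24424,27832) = 1196776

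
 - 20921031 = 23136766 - 44057797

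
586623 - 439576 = 147047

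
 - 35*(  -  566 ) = 19810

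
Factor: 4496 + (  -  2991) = 1505 = 5^1 * 7^1 * 43^1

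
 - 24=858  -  882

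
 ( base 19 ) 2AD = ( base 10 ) 925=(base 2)1110011101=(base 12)651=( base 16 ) 39D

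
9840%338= 38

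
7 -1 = 6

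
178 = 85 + 93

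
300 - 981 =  - 681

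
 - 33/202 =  -1 + 169/202 = - 0.16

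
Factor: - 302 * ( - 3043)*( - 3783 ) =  - 2^1*3^1*13^1*17^1 * 97^1*151^1*179^1 = - 3476524038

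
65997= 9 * 7333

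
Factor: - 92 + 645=7^1 * 79^1 = 553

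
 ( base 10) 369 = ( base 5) 2434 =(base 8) 561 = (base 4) 11301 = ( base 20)I9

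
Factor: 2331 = 3^2  *  7^1*37^1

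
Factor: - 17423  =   - 7^1*19^1*131^1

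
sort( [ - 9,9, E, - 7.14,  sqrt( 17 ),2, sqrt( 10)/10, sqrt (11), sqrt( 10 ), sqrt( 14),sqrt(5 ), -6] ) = [-9,- 7.14,-6,sqrt( 10)/10,2,  sqrt(5),  E, sqrt( 10),sqrt( 11), sqrt( 14),sqrt(17 ), 9 ] 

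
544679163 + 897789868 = 1442469031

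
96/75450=16/12575=0.00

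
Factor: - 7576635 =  - 3^1* 5^1*11^1*47^1*977^1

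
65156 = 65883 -727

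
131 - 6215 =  - 6084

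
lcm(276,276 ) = 276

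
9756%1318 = 530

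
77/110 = 7/10 = 0.70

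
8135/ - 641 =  - 13 + 198/641 = -12.69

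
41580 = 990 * 42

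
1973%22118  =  1973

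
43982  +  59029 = 103011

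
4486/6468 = 2243/3234 = 0.69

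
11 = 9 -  - 2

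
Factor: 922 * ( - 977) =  - 900794 = -  2^1*461^1*977^1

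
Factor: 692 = 2^2*173^1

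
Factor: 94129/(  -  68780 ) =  - 2^( - 2)*5^( - 1)*7^2  *  17^1*19^(-1)*113^1*181^( - 1 ) 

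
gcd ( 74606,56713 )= 1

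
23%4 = 3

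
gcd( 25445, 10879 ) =1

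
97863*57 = 5578191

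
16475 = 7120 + 9355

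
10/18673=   10/18673 = 0.00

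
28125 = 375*75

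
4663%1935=793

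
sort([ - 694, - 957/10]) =[-694, - 957/10 ] 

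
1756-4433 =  - 2677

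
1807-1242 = 565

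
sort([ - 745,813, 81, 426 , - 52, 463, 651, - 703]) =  [ - 745,-703, - 52,  81, 426, 463,651, 813]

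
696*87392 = 60824832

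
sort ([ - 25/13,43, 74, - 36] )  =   [ - 36, - 25/13,43,74]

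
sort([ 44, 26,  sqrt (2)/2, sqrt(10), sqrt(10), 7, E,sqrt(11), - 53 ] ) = [ - 53, sqrt(2 ) /2, E, sqrt(10) , sqrt(10),sqrt(11),  7,26, 44] 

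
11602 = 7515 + 4087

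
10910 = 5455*2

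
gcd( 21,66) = 3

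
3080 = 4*770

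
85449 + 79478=164927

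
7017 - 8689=  -  1672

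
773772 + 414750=1188522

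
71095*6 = 426570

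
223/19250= 223/19250 = 0.01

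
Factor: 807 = 3^1 * 269^1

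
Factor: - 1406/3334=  - 703/1667 = - 19^1 * 37^1*1667^( - 1)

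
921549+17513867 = 18435416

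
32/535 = 32/535=0.06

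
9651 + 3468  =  13119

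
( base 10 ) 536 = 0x218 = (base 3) 201212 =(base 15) 25B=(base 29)ie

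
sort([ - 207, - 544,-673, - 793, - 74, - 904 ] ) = [ - 904,-793, - 673, - 544, - 207, - 74]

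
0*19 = 0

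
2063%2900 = 2063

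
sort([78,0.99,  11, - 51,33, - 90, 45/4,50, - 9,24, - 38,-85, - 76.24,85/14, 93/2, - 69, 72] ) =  [ - 90,-85, - 76.24, - 69, - 51,  -  38, - 9,0.99, 85/14,11,45/4,24, 33,93/2,50,72, 78]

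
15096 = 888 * 17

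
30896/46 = 671 + 15/23 = 671.65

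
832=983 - 151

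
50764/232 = 218 + 47/58 = 218.81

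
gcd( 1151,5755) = 1151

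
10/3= 3 + 1/3 = 3.33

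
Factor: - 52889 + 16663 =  - 36226 = - 2^1 * 59^1*307^1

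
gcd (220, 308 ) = 44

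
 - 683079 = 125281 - 808360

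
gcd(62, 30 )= 2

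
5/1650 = 1/330 = 0.00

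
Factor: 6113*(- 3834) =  - 2^1*3^3*71^1 * 6113^1 = - 23437242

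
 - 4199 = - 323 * 13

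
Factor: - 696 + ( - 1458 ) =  - 2154 = - 2^1*3^1*359^1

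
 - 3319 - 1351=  - 4670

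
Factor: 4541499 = 3^2*17^1*29683^1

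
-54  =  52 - 106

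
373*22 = 8206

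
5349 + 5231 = 10580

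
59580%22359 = 14862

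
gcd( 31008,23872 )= 32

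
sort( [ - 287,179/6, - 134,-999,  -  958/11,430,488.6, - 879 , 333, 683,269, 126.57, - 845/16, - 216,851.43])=[ - 999 , - 879,-287, - 216, - 134, - 958/11, - 845/16,  179/6,126.57,269,333, 430, 488.6,683,851.43]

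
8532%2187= 1971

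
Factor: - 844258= - 2^1*422129^1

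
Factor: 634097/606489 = 3^( - 1) * 13^(-1)*15551^(- 1 )*634097^1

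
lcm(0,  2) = 0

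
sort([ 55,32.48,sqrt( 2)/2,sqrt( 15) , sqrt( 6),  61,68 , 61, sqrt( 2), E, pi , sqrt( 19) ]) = [ sqrt(2 )/2,sqrt( 2 ), sqrt( 6 ), E,pi,sqrt(15),sqrt(19) , 32.48 , 55 , 61,61 , 68 ] 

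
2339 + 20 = 2359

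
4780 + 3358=8138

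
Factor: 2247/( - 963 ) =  - 3^( -1 )*7^1=- 7/3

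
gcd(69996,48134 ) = 2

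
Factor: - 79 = - 79^1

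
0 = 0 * 84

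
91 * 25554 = 2325414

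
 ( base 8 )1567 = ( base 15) 3E2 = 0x377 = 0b1101110111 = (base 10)887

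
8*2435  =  19480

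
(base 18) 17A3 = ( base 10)8283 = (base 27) B9L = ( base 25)D68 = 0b10000001011011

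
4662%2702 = 1960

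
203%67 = 2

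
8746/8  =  1093 + 1/4 = 1093.25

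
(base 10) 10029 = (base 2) 10011100101101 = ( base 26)ELJ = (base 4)2130231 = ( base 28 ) CM5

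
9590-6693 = 2897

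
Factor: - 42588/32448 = -2^( - 4 )*3^1*7^1 = -  21/16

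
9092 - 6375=2717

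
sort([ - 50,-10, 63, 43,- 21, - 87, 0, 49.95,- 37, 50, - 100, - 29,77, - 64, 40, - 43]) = [-100,-87,- 64,-50, - 43,-37, - 29, - 21 , - 10,0, 40, 43, 49.95, 50,63, 77 ]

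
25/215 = 5/43= 0.12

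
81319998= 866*93903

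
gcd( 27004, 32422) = 86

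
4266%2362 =1904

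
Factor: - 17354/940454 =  - 8677/470227 = - 8677^1*470227^ ( - 1)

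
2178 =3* 726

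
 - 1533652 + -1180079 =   -  2713731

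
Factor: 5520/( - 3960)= - 2^1*3^ ( - 1)*11^( - 1)*23^1 = - 46/33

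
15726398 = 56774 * 277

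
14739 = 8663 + 6076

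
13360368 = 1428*9356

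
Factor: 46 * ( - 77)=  - 3542= - 2^1*7^1*11^1*23^1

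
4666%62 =16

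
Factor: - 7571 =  - 67^1*113^1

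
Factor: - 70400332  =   - 2^2*17^1 * 23^1 * 45013^1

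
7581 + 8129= 15710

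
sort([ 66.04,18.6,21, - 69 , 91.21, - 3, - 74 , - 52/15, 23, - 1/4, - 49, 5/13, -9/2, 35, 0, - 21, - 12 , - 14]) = [ -74, - 69, - 49, - 21, - 14, - 12,  -  9/2,-52/15 , - 3 ,-1/4, 0,5/13, 18.6,21, 23, 35, 66.04,91.21]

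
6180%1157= 395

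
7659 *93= 712287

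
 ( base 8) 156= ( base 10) 110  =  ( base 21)55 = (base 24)4e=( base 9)132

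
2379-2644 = -265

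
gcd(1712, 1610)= 2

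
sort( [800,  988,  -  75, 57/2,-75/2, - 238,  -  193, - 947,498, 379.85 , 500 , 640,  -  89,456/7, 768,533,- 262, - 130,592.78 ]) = [  -  947, - 262,-238, - 193, - 130, - 89, - 75, - 75/2,57/2, 456/7, 379.85,498,500,533,592.78,640,768, 800,988 ]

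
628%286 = 56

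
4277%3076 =1201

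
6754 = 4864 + 1890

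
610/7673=610/7673 = 0.08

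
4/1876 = 1/469 = 0.00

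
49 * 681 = 33369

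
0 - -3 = 3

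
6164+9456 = 15620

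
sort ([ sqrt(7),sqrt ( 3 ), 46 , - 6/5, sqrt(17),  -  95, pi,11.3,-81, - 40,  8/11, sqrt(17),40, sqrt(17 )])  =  [ - 95, - 81,-40, - 6/5, 8/11, sqrt( 3 ), sqrt ( 7), pi,sqrt (17 ),sqrt(17), sqrt(  17),11.3, 40,  46] 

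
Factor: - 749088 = -2^5 *3^4 *17^2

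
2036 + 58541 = 60577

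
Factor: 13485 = 3^1*5^1*29^1*31^1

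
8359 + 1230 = 9589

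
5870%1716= 722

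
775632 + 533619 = 1309251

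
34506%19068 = 15438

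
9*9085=81765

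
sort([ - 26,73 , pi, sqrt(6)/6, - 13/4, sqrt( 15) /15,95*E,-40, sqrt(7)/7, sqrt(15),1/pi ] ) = [ - 40, - 26 , - 13/4,  sqrt(15 ) /15, 1/pi, sqrt(7 )/7  ,  sqrt (6)/6, pi, sqrt( 15), 73, 95*E]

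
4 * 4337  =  17348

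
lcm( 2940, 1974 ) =138180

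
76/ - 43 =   -  2  +  10/43=- 1.77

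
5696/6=949  +  1/3=949.33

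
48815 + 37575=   86390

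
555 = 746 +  -191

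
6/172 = 3/86 =0.03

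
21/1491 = 1/71= 0.01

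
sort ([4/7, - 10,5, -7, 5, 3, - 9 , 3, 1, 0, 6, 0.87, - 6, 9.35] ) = [ - 10, -9,-7,  -  6,0, 4/7,0.87, 1,  3, 3,5, 5,6, 9.35]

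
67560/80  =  844 +1/2 = 844.50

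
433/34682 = 433/34682 = 0.01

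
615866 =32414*19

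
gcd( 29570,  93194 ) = 2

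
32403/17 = 32403/17 = 1906.06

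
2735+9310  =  12045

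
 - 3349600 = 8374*(  -  400 ) 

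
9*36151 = 325359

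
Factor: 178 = 2^1*89^1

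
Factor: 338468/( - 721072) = - 84617/180268 = -2^( - 2)*11^( -1 )*13^1*17^( - 1)*23^1*241^( - 1 ) * 283^1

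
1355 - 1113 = 242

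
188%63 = 62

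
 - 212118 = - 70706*3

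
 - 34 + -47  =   - 81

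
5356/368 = 14 + 51/92 =14.55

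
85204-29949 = 55255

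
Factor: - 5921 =  -  31^1*191^1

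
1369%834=535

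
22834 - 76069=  - 53235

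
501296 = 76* 6596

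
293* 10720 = 3140960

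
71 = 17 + 54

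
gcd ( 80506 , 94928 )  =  2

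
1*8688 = 8688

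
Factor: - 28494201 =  - 3^1*9498067^1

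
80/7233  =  80/7233  =  0.01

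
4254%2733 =1521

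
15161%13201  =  1960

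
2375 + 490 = 2865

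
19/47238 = 19/47238 = 0.00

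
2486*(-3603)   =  -8957058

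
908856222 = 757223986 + 151632236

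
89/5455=89/5455= 0.02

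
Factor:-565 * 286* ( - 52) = 2^3*5^1*11^1 * 13^2 * 113^1  =  8402680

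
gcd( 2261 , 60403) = 7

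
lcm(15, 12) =60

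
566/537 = 566/537 = 1.05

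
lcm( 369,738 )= 738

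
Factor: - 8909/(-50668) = 2^ ( - 2 )*53^( - 1 )* 59^1*151^1*239^( - 1)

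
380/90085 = 76/18017 =0.00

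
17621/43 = 409 + 34/43 = 409.79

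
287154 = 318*903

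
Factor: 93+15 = 2^2 * 3^3 = 108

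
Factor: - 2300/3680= - 5/8 = - 2^( - 3 )*5^1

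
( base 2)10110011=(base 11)153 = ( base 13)10a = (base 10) 179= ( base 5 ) 1204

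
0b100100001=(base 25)BE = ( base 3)101201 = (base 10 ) 289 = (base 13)193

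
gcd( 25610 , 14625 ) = 65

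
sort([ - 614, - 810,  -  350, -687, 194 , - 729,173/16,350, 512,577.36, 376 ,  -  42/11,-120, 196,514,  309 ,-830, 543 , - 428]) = [ - 830 ,-810, - 729,  -  687 , - 614,-428,-350, - 120,  -  42/11,  173/16,194, 196,  309, 350 , 376, 512, 514,543,577.36]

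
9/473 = 9/473 = 0.02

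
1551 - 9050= -7499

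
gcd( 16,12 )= 4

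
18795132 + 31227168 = 50022300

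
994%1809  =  994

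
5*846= 4230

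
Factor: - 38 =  - 2^1*19^1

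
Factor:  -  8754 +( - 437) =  - 7^1*13^1*101^1 =- 9191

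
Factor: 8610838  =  2^1 *19^1*226601^1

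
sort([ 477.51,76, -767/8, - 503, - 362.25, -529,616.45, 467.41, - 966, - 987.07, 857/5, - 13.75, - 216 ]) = [ - 987.07,  -  966, - 529, - 503, - 362.25,-216, - 767/8, - 13.75, 76, 857/5 , 467.41,  477.51,616.45]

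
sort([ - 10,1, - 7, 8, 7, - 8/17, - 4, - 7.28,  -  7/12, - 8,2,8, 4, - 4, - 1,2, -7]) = [ - 10, - 8, - 7.28, - 7, - 7, - 4,-4, -1, - 7/12, - 8/17 , 1,2,2,4,7, 8,8 ]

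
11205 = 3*3735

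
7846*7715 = 60531890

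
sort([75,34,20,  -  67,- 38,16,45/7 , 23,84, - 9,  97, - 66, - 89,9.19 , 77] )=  [ - 89 , - 67, - 66, - 38, - 9, 45/7 , 9.19,16, 20,23,34, 75, 77,  84, 97 ]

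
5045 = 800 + 4245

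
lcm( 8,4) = 8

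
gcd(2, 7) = 1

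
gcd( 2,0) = 2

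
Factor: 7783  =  43^1*181^1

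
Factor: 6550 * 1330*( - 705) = - 2^2 *3^1 * 5^4*7^1*19^1*47^1*131^1 =- 6141607500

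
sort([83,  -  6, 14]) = [ - 6 , 14,83]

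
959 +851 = 1810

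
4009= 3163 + 846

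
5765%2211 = 1343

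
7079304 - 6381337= 697967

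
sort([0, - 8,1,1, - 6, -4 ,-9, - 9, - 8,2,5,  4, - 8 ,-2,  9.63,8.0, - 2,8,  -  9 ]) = [-9, - 9 , - 9 , - 8, - 8, - 8, - 6,-4,-2, - 2, 0,1,1,2,4,5,8.0, 8,  9.63] 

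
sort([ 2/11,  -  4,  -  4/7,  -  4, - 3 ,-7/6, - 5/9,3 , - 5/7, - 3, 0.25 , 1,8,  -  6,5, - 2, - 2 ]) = [ - 6, - 4, - 4, - 3, - 3, - 2, - 2, - 7/6, - 5/7, - 4/7 , - 5/9,2/11, 0.25 , 1, 3, 5, 8]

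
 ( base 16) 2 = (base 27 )2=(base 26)2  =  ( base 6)2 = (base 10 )2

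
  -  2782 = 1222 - 4004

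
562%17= 1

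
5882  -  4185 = 1697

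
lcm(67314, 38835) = 1009710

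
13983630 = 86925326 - 72941696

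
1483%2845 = 1483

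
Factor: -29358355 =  - 5^1 * 13^1*451667^1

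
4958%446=52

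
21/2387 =3/341 = 0.01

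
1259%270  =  179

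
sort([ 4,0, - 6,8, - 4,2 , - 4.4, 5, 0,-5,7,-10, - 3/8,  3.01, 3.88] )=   [ - 10,-6, -5,-4.4,-4,  -  3/8,0, 0, 2, 3.01,3.88,4, 5, 7,8 ] 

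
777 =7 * 111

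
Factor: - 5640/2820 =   -  2 = -2^1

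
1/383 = 1/383=0.00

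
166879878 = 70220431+96659447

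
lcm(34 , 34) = 34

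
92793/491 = 92793/491 = 188.99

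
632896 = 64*9889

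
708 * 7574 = 5362392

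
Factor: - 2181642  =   - 2^1*3^1*23^1*15809^1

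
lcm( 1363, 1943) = 91321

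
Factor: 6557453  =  7^1*936779^1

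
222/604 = 111/302= 0.37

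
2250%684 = 198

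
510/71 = 510/71 = 7.18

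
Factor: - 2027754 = -2^1*3^4*12517^1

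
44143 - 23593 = 20550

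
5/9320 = 1/1864 = 0.00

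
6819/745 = 6819/745 = 9.15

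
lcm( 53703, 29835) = 268515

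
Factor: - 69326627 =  - 2129^1*32563^1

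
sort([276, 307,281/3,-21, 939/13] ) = [-21, 939/13 , 281/3, 276, 307] 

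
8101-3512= 4589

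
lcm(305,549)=2745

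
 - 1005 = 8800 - 9805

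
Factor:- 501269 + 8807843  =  8306574 =2^1*3^1* 17^1*31^1*37^1*71^1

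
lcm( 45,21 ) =315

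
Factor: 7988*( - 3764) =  - 2^4*941^1*1997^1 =-30066832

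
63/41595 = 21/13865 = 0.00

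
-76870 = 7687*(-10 ) 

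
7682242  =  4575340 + 3106902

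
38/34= 19/17 =1.12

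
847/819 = 1 + 4/117 = 1.03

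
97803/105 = 32601/35 = 931.46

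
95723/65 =1472 + 43/65= 1472.66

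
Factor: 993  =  3^1*331^1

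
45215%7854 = 5945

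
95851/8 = 95851/8 =11981.38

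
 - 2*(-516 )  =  1032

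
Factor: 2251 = 2251^1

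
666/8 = 83+ 1/4 = 83.25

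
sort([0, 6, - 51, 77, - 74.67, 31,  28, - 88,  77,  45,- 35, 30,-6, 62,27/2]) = [- 88, - 74.67,  -  51, - 35, - 6,0, 6,27/2, 28 , 30,31 , 45, 62,  77 , 77 ]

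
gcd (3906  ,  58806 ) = 18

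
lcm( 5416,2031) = 16248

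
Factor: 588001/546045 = 953/885=3^( - 1 )*5^( - 1)*59^(-1 )*953^1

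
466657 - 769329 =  - 302672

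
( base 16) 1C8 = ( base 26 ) HE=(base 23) jj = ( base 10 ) 456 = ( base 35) d1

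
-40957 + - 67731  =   - 108688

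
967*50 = 48350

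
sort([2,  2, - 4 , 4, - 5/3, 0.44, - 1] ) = [ - 4, - 5/3,- 1, 0.44, 2, 2,4] 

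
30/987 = 10/329 = 0.03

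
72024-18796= 53228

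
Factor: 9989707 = 7^1*13^1*151^1*727^1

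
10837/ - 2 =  - 10837/2 =- 5418.50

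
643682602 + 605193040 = 1248875642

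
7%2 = 1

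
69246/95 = 728 + 86/95 =728.91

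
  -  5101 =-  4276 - 825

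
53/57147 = 53/57147 = 0.00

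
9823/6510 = 9823/6510 = 1.51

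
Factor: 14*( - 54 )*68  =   - 2^4 * 3^3*7^1*17^1   =  -51408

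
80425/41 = 80425/41 = 1961.59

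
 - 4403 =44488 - 48891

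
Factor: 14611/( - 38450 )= -19/50= - 2^( - 1 ) * 5^( - 2 )*19^1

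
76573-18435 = 58138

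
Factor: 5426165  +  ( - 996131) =2^1 * 3^2*7^1*35159^1= 4430034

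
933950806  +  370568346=1304519152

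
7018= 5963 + 1055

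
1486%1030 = 456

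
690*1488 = 1026720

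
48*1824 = 87552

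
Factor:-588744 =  - 2^3*3^2*13^1*17^1*37^1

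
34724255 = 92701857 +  - 57977602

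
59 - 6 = 53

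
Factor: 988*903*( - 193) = -172187652 = -2^2 * 3^1 * 7^1*13^1*19^1* 43^1*193^1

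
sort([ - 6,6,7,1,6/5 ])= [ - 6, 1,6/5,6,7] 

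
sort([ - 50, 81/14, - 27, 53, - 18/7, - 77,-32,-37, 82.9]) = [ - 77,-50,-37, - 32, -27,-18/7, 81/14, 53, 82.9 ] 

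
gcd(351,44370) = 9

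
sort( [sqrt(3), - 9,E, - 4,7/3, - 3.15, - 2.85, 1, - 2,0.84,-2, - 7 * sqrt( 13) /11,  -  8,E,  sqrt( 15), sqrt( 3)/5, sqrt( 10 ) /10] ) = [-9, - 8,- 4, -3.15, - 2.85, - 7*sqrt(13)/11, - 2, - 2,sqrt(10)/10,  sqrt(3)/5, 0.84,1,sqrt(3) , 7/3,E,E,sqrt(15) ] 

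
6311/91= 6311/91 = 69.35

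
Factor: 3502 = 2^1*17^1*103^1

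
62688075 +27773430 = 90461505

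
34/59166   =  17/29583 = 0.00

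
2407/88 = 2407/88 = 27.35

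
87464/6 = 14577+1/3 = 14577.33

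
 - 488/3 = -163 + 1/3 =-  162.67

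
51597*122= 6294834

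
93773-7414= 86359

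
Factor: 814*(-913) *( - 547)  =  2^1 * 11^2*37^1*83^1*547^1 = 406520554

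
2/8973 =2/8973 = 0.00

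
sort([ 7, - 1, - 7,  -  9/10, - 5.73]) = [  -  7, - 5.73, - 1,-9/10,7 ] 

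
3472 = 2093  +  1379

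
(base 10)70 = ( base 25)2K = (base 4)1012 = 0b1000110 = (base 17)42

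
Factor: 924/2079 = 4/9= 2^2*3^ (-2 )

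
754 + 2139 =2893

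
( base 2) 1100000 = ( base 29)39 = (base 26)3I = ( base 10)96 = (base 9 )116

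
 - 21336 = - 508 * 42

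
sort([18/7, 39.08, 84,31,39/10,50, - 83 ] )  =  [-83,18/7,39/10,31,39.08, 50, 84]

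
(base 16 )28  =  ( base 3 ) 1111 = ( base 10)40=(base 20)20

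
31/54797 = 31/54797 = 0.00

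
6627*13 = 86151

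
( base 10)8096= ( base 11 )60a0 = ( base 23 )F70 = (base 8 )17640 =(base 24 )E18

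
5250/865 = 6 + 12/173 = 6.07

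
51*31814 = 1622514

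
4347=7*621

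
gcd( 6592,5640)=8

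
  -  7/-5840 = 7/5840 = 0.00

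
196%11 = 9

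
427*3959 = 1690493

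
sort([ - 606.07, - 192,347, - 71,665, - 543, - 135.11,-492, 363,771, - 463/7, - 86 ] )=[ -606.07, - 543,-492,-192,-135.11, - 86, -71,-463/7 , 347, 363,665, 771]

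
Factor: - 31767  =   - 3^1*10589^1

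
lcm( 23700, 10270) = 308100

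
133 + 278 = 411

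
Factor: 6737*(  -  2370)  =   -15966690  =  - 2^1*3^1*5^1*79^1 *6737^1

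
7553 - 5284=2269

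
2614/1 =2614 = 2614.00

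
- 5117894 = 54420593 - 59538487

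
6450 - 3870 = 2580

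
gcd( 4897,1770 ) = 59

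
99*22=2178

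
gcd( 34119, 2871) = 9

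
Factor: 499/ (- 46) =-2^( - 1 )*23^(-1) * 499^1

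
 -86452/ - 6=14408 + 2/3 =14408.67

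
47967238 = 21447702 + 26519536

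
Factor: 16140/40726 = 8070/20363 = 2^1*3^1*5^1*7^(-1)*269^1*2909^( - 1 ) 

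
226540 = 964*235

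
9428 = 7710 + 1718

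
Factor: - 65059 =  - 17^1*43^1 * 89^1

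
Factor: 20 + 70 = 90= 2^1  *3^2*5^1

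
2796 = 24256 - 21460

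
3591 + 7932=11523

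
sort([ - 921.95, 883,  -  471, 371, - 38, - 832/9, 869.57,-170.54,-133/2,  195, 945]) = [ -921.95, - 471,  -  170.54, - 832/9, - 133/2,-38, 195, 371, 869.57, 883, 945]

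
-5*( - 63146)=315730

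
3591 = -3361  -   - 6952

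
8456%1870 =976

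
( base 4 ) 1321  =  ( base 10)121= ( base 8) 171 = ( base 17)72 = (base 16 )79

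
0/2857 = 0 = 0.00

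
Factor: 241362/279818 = 477/553 = 3^2*7^( - 1 )* 53^1*79^( - 1 ) 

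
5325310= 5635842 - 310532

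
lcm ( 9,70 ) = 630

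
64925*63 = 4090275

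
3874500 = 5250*738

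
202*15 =3030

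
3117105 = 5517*565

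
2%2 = 0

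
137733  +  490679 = 628412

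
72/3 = 24 = 24.00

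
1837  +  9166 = 11003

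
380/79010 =38/7901 = 0.00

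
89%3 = 2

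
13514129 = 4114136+9399993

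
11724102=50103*234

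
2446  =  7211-4765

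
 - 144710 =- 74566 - 70144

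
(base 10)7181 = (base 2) 1110000001101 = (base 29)8fi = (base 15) 21db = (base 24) CB5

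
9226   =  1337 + 7889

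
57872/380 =14468/95=152.29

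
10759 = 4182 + 6577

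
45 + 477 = 522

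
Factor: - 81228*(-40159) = 3262035252 = 2^2*3^1 *7^2*967^1 * 5737^1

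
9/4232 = 9/4232 = 0.00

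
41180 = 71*580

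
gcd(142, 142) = 142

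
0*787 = 0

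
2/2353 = 2/2353 = 0.00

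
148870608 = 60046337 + 88824271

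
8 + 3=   11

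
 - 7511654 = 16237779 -23749433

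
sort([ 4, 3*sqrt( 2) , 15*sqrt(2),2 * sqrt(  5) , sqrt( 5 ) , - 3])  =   [ - 3, sqrt(5 ) , 4,3 * sqrt( 2),2*sqrt(5 ), 15*sqrt(2)]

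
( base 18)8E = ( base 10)158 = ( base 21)7b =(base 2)10011110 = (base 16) 9e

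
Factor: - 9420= - 2^2 *3^1*5^1 *157^1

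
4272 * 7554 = 32270688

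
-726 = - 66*11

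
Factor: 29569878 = 2^1*3^2*13^1 * 107^1*1181^1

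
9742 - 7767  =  1975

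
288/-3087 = -1+311/343  =  - 0.09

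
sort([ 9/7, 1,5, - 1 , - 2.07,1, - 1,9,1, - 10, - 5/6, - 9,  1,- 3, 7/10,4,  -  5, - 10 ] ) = [ - 10, - 10, - 9, - 5, - 3, - 2.07,-1,  -  1, - 5/6,7/10,1,1, 1,1,9/7, 4 , 5, 9] 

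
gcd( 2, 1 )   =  1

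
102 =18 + 84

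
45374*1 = 45374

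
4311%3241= 1070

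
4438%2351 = 2087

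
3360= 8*420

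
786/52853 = 786/52853 = 0.01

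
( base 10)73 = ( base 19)3g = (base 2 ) 1001001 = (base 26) 2l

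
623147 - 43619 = 579528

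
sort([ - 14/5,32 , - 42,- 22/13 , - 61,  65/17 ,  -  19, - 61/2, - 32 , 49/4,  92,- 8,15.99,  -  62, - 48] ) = [ - 62 , - 61, - 48, - 42, - 32, - 61/2, - 19, -8, - 14/5, - 22/13,65/17, 49/4,15.99, 32 , 92]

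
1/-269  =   - 1/269= - 0.00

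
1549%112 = 93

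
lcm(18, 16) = 144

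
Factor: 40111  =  40111^1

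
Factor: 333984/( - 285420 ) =-2^3 * 5^(  -  1) * 7^2* 67^( - 1) = - 392/335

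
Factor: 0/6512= 0 = 0^1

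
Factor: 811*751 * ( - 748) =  -455577628 = - 2^2 * 11^1*17^1*751^1*811^1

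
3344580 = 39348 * 85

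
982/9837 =982/9837 = 0.10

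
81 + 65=146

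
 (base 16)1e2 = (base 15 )222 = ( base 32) F2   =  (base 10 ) 482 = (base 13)2B1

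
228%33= 30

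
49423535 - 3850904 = 45572631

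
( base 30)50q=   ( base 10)4526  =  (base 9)6178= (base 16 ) 11ae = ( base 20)b66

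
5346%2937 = 2409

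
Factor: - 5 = -5^1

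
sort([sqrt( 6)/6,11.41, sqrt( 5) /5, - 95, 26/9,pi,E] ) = [ - 95, sqrt( 6 ) /6, sqrt ( 5) /5, E, 26/9, pi,11.41]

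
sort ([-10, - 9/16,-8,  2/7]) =[-10, - 8, - 9/16,2/7]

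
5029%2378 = 273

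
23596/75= 23596/75=314.61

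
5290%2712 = 2578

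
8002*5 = 40010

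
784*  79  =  61936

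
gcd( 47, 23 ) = 1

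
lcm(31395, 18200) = 1255800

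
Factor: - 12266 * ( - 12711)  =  155913126 = 2^1*3^1*19^1*223^1*6133^1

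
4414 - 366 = 4048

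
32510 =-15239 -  - 47749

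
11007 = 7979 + 3028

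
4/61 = 4/61 = 0.07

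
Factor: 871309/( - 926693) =-881/937= -881^1*937^ ( - 1 )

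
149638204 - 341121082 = - 191482878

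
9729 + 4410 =14139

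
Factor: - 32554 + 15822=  - 2^2*47^1*89^1 = -  16732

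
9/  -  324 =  - 1/36 = - 0.03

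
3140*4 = 12560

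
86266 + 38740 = 125006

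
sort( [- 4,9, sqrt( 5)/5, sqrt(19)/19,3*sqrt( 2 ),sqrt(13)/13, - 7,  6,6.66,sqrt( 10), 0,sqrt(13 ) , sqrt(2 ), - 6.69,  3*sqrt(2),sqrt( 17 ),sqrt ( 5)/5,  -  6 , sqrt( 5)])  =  [ - 7, - 6.69, - 6,  -  4,  0 , sqrt(19)/19,  sqrt( 13) /13,sqrt( 5 )/5,sqrt(5)/5,sqrt( 2 ) , sqrt(5),sqrt( 10 ),sqrt( 13) , sqrt( 17 ), 3 * sqrt( 2 ),3*sqrt( 2),  6,6.66,  9 ]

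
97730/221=442 + 48/221 = 442.22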